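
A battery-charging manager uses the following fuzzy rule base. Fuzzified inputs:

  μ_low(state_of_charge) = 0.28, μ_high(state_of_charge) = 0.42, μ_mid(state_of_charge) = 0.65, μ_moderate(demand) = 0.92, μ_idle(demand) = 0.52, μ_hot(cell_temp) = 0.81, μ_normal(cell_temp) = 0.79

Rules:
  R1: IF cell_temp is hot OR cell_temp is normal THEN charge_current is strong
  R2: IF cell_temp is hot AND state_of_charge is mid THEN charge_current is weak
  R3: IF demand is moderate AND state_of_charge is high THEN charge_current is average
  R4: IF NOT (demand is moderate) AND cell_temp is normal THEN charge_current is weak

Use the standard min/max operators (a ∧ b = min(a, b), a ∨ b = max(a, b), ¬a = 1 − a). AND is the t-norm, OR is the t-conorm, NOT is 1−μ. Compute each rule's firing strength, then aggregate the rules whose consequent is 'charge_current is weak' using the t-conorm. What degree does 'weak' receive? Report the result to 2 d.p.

R1: hot=0.81, normal=0.79; OR[max(a, b)] → w = 0.81
R2: hot=0.81, mid=0.65; AND[min(a, b)] → w = 0.65
R3: moderate=0.92, high=0.42; AND[min(a, b)] → w = 0.42
R4: ¬moderate=1−0.92=0.08, normal=0.79; AND[min(a, b)] → w = 0.08
Rules with consequent 'weak': {R2, R4} → strengths 0.65, 0.08
Aggregate via t-conorm [max(a, b)]: 0.65

0.65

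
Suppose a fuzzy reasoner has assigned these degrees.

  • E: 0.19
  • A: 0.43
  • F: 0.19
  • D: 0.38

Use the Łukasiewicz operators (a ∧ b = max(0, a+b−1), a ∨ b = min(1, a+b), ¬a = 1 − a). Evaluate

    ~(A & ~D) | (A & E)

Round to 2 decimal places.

0.95

~D = 1 − 0.38 = 0.62
A & ~D = max(0, a+b−1) on (0.43, 0.62) = 0.05
~(A & ~D) = 1 − 0.05 = 0.95
A & E = max(0, a+b−1) on (0.43, 0.19) = 0.00
~(A & ~D) | (A & E) = min(1, a+b) on (0.95, 0.00) = 0.95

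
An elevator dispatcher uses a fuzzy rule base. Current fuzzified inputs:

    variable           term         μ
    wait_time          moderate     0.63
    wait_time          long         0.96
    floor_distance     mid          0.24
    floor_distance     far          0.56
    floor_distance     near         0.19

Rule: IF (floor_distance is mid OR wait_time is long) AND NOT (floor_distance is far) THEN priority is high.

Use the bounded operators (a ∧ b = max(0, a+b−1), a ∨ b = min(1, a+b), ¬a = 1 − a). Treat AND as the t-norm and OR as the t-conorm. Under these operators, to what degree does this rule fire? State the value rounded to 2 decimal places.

0.44

firing strength: (mid=0.24 OR long=0.96) = 1.00; AND[max(0, a+b−1)] with ¬far=1−0.56=0.44 → w = 0.44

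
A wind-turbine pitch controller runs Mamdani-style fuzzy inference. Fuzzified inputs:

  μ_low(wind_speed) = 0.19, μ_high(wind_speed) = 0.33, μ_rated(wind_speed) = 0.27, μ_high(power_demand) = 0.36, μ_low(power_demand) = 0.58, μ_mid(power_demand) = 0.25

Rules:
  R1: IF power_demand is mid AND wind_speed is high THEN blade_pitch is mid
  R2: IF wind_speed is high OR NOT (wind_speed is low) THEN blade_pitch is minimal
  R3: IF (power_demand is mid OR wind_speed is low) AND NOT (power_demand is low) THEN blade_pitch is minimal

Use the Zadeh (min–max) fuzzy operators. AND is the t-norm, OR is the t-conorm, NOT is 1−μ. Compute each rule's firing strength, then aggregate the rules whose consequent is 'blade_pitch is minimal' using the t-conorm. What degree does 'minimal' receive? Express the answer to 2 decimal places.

0.81

R1: mid=0.25, high=0.33; AND[min(a, b)] → w = 0.25
R2: high=0.33, ¬low=1−0.19=0.81; OR[max(a, b)] → w = 0.81
R3: (mid=0.25 OR low=0.19) = 0.25; AND[min(a, b)] with ¬low=1−0.58=0.42 → w = 0.25
Rules with consequent 'minimal': {R2, R3} → strengths 0.81, 0.25
Aggregate via t-conorm [max(a, b)]: 0.81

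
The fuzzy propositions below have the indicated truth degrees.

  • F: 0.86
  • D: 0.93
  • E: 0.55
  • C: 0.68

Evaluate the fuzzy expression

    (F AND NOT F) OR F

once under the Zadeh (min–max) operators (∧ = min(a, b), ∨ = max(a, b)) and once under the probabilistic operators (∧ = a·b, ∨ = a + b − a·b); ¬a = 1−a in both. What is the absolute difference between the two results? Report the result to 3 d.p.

Under Zadeh (min–max):
  NOT F = 1 − 0.86 = 0.14
  F AND NOT F = min(a, b) on (0.86, 0.14) = 0.14
  (F AND NOT F) OR F = max(a, b) on (0.14, 0.86) = 0.86
  → value = 0.8600
Under probabilistic:
  NOT F = 1 − 0.8600 = 0.1400
  F AND NOT F = a·b on (0.8600, 0.1400) = 0.1204
  (F AND NOT F) OR F = a + b − a·b on (0.1204, 0.8600) = 0.8769
  → value = 0.8769
|0.8600 − 0.8769| = 0.017

0.017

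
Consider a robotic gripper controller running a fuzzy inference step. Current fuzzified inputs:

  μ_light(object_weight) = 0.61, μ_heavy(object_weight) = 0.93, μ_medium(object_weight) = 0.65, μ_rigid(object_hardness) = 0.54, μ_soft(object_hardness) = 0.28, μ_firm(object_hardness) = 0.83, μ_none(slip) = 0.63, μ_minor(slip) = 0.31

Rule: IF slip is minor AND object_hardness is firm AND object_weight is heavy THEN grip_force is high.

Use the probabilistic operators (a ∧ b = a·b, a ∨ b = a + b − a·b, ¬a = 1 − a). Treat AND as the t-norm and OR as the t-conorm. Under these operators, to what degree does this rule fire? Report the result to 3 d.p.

firing strength: minor=0.31, firm=0.83, heavy=0.93; AND[a·b] → w = 0.2393

0.239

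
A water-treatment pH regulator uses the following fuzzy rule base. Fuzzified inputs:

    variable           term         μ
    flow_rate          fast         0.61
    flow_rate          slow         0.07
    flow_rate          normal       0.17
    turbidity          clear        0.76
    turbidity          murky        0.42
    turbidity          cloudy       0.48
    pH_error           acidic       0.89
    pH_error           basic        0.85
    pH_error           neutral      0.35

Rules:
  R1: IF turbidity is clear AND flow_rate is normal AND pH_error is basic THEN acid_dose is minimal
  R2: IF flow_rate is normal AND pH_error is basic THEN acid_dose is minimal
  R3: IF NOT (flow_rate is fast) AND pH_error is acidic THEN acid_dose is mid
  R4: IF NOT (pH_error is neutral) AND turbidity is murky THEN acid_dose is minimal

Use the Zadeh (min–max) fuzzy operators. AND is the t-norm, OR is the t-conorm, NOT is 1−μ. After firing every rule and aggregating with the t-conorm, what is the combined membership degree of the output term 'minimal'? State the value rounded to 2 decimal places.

R1: clear=0.76, normal=0.17, basic=0.85; AND[min(a, b)] → w = 0.17
R2: normal=0.17, basic=0.85; AND[min(a, b)] → w = 0.17
R3: ¬fast=1−0.61=0.39, acidic=0.89; AND[min(a, b)] → w = 0.39
R4: ¬neutral=1−0.35=0.65, murky=0.42; AND[min(a, b)] → w = 0.42
Rules with consequent 'minimal': {R1, R2, R4} → strengths 0.17, 0.17, 0.42
Aggregate via t-conorm [max(a, b)]: 0.42

0.42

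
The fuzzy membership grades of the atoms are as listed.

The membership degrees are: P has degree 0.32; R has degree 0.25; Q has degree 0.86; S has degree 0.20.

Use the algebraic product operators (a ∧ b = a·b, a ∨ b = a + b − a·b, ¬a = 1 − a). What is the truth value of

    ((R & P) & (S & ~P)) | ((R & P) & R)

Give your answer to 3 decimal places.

0.031

R & P = a·b on (0.2500, 0.3200) = 0.0800
~P = 1 − 0.3200 = 0.6800
S & ~P = a·b on (0.2000, 0.6800) = 0.1360
(R & P) & (S & ~P) = a·b on (0.0800, 0.1360) = 0.0109
R & P = a·b on (0.2500, 0.3200) = 0.0800
(R & P) & R = a·b on (0.0800, 0.2500) = 0.0200
((R & P) & (S & ~P)) | ((R & P) & R) = a + b − a·b on (0.0109, 0.0200) = 0.0307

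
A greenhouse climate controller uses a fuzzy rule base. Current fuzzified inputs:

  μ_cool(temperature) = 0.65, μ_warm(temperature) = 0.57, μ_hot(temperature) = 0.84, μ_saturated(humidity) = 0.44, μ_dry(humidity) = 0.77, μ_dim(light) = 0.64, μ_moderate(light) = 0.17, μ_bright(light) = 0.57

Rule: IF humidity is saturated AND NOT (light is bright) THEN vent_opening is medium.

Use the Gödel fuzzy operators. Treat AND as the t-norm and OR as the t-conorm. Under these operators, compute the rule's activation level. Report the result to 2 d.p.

firing strength: saturated=0.44, ¬bright=1−0.57=0.43; AND[min(a, b)] → w = 0.43

0.43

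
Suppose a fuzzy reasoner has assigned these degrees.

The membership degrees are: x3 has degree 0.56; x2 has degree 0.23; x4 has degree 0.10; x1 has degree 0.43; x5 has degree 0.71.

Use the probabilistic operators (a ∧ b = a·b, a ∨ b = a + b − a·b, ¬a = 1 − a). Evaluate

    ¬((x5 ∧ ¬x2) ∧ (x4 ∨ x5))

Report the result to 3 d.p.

0.596

¬x2 = 1 − 0.2300 = 0.7700
x5 ∧ ¬x2 = a·b on (0.7100, 0.7700) = 0.5467
x4 ∨ x5 = a + b − a·b on (0.1000, 0.7100) = 0.7390
(x5 ∧ ¬x2) ∧ (x4 ∨ x5) = a·b on (0.5467, 0.7390) = 0.4040
¬((x5 ∧ ¬x2) ∧ (x4 ∨ x5)) = 1 − 0.4040 = 0.5960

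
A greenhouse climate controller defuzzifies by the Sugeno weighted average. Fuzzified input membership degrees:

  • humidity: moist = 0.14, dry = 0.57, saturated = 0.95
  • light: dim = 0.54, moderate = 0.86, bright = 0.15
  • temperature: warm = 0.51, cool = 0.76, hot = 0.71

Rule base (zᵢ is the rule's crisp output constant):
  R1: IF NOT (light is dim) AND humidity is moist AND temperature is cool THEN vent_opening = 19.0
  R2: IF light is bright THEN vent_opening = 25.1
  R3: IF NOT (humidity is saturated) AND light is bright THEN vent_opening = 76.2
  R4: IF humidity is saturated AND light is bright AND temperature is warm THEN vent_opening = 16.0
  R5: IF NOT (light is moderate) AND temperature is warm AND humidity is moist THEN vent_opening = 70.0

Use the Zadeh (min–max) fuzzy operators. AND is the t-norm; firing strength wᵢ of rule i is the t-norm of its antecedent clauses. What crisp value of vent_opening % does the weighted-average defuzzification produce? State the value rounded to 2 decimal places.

R1 (z=19.0): ¬dim=1−0.54=0.46, moist=0.14, cool=0.76; AND[min(a, b)] → w = 0.14
R2 (z=25.1): bright=0.15 → w = 0.15
R3 (z=76.2): ¬saturated=1−0.95=0.05, bright=0.15; AND[min(a, b)] → w = 0.05
R4 (z=16.0): saturated=0.95, bright=0.15, warm=0.51; AND[min(a, b)] → w = 0.15
R5 (z=70.0): ¬moderate=1−0.86=0.14, warm=0.51, moist=0.14; AND[min(a, b)] → w = 0.14
Weighted average = (0.14·19.0 + 0.15·25.1 + 0.05·76.2 + 0.15·16.0 + 0.14·70.0) / (0.14 + 0.15 + 0.05 + 0.15 + 0.14)
  = 22.4350 / 0.6300 = 35.61

35.61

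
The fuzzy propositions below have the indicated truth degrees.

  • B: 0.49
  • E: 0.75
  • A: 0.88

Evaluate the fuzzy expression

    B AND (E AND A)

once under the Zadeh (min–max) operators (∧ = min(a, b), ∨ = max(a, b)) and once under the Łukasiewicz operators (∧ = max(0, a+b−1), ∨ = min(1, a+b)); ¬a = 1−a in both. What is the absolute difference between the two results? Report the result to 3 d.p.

Under Zadeh (min–max):
  E AND A = min(a, b) on (0.75, 0.88) = 0.75
  B AND (E AND A) = min(a, b) on (0.49, 0.75) = 0.49
  → value = 0.4900
Under Łukasiewicz:
  E AND A = max(0, a+b−1) on (0.75, 0.88) = 0.63
  B AND (E AND A) = max(0, a+b−1) on (0.49, 0.63) = 0.12
  → value = 0.1200
|0.4900 − 0.1200| = 0.370

0.370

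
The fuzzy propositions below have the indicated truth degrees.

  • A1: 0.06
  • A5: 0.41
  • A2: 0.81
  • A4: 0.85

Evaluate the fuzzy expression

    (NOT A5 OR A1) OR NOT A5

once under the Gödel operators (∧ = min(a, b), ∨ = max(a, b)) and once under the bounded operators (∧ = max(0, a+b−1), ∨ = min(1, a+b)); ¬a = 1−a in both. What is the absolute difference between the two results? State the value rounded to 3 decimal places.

0.410

Under Gödel:
  NOT A5 = 1 − 0.41 = 0.59
  NOT A5 OR A1 = max(a, b) on (0.59, 0.06) = 0.59
  NOT A5 = 1 − 0.41 = 0.59
  (NOT A5 OR A1) OR NOT A5 = max(a, b) on (0.59, 0.59) = 0.59
  → value = 0.5900
Under bounded:
  NOT A5 = 1 − 0.41 = 0.59
  NOT A5 OR A1 = min(1, a+b) on (0.59, 0.06) = 0.65
  NOT A5 = 1 − 0.41 = 0.59
  (NOT A5 OR A1) OR NOT A5 = min(1, a+b) on (0.65, 0.59) = 1.00
  → value = 1.0000
|0.5900 − 1.0000| = 0.410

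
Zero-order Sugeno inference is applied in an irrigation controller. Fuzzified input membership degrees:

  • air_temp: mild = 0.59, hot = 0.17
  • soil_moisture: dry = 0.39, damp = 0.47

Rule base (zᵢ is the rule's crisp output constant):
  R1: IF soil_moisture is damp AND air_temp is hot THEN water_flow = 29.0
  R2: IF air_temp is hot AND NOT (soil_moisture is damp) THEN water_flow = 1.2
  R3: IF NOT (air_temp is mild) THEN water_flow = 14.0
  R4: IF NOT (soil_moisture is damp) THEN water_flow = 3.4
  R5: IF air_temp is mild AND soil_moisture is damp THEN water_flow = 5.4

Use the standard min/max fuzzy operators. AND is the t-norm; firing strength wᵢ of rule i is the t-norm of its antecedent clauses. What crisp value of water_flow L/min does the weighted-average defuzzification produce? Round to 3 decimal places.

R1 (z=29.0): damp=0.47, hot=0.17; AND[min(a, b)] → w = 0.17
R2 (z=1.2): hot=0.17, ¬damp=1−0.47=0.53; AND[min(a, b)] → w = 0.17
R3 (z=14.0): ¬mild=1−0.59=0.41 → w = 0.41
R4 (z=3.4): ¬damp=1−0.47=0.53 → w = 0.53
R5 (z=5.4): mild=0.59, damp=0.47; AND[min(a, b)] → w = 0.47
Weighted average = (0.17·29.0 + 0.17·1.2 + 0.41·14.0 + 0.53·3.4 + 0.47·5.4) / (0.17 + 0.17 + 0.41 + 0.53 + 0.47)
  = 15.2140 / 1.7500 = 8.694

8.694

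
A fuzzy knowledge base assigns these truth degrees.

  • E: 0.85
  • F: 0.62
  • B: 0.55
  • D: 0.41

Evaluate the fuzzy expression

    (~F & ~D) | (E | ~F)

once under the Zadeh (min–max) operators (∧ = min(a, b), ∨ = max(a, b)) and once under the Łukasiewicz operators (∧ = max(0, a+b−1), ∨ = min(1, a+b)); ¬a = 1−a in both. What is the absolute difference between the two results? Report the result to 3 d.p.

0.150

Under Zadeh (min–max):
  ~F = 1 − 0.62 = 0.38
  ~D = 1 − 0.41 = 0.59
  ~F & ~D = min(a, b) on (0.38, 0.59) = 0.38
  ~F = 1 − 0.62 = 0.38
  E | ~F = max(a, b) on (0.85, 0.38) = 0.85
  (~F & ~D) | (E | ~F) = max(a, b) on (0.38, 0.85) = 0.85
  → value = 0.8500
Under Łukasiewicz:
  ~F = 1 − 0.62 = 0.38
  ~D = 1 − 0.41 = 0.59
  ~F & ~D = max(0, a+b−1) on (0.38, 0.59) = 0.00
  ~F = 1 − 0.62 = 0.38
  E | ~F = min(1, a+b) on (0.85, 0.38) = 1.00
  (~F & ~D) | (E | ~F) = min(1, a+b) on (0.00, 1.00) = 1.00
  → value = 1.0000
|0.8500 − 1.0000| = 0.150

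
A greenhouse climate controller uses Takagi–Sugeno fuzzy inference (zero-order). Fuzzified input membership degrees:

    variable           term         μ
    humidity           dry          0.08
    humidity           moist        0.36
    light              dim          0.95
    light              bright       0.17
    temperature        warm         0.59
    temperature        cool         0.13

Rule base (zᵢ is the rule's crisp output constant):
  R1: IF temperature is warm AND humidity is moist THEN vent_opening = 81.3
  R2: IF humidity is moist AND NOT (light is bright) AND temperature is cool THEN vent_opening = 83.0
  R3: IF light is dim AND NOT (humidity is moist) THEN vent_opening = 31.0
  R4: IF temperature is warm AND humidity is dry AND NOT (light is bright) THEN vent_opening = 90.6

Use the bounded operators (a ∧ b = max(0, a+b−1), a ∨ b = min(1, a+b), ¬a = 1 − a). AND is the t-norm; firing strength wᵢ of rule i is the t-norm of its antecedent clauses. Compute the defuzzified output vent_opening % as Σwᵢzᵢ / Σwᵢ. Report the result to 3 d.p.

R1 (z=81.3): warm=0.59, moist=0.36; AND[max(0, a+b−1)] → w = 0.00
R2 (z=83.0): moist=0.36, ¬bright=1−0.17=0.83, cool=0.13; AND[max(0, a+b−1)] → w = 0.00
R3 (z=31.0): dim=0.95, ¬moist=1−0.36=0.64; AND[max(0, a+b−1)] → w = 0.59
R4 (z=90.6): warm=0.59, dry=0.08, ¬bright=1−0.17=0.83; AND[max(0, a+b−1)] → w = 0.00
Weighted average = (0.00·81.3 + 0.00·83.0 + 0.59·31.0 + 0.00·90.6) / (0.00 + 0.00 + 0.59 + 0.00)
  = 18.2900 / 0.5900 = 31.000

31.000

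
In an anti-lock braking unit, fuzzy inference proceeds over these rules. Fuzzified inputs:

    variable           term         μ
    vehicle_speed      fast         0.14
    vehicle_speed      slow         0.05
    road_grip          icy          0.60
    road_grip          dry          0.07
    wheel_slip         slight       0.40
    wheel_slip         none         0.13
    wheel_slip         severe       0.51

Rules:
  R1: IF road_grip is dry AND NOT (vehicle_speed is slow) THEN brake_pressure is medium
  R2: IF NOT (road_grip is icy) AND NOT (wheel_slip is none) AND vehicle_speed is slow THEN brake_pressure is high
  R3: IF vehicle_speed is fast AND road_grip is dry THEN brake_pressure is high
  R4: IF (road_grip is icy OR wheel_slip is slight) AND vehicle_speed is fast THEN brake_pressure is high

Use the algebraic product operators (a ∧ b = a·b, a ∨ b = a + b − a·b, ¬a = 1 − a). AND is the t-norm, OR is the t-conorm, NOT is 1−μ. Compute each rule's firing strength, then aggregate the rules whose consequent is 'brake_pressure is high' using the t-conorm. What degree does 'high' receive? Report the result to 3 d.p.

0.131

R1: dry=0.07, ¬slow=1−0.05=0.95; AND[a·b] → w = 0.0665
R2: ¬icy=1−0.60=0.40, ¬none=1−0.13=0.87, slow=0.05; AND[a·b] → w = 0.0174
R3: fast=0.14, dry=0.07; AND[a·b] → w = 0.0098
R4: (icy=0.60 OR slight=0.40) = 0.7600; AND[a·b] with fast=0.14 → w = 0.1064
Rules with consequent 'high': {R2, R3, R4} → strengths 0.0174, 0.0098, 0.1064
Aggregate via t-conorm [a + b − a·b]: 0.1306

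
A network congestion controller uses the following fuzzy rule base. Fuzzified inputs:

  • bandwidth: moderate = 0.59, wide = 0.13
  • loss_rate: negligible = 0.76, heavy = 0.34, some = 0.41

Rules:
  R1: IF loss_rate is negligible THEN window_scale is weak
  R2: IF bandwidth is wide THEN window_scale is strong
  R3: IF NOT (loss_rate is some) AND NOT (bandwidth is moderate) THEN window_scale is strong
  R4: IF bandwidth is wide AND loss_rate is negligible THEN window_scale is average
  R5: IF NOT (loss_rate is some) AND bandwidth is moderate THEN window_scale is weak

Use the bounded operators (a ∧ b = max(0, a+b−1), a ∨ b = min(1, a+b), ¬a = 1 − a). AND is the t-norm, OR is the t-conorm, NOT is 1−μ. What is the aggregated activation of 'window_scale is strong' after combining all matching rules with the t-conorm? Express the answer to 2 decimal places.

R1: negligible=0.76 → w = 0.76
R2: wide=0.13 → w = 0.13
R3: ¬some=1−0.41=0.59, ¬moderate=1−0.59=0.41; AND[max(0, a+b−1)] → w = 0.00
R4: wide=0.13, negligible=0.76; AND[max(0, a+b−1)] → w = 0.00
R5: ¬some=1−0.41=0.59, moderate=0.59; AND[max(0, a+b−1)] → w = 0.18
Rules with consequent 'strong': {R2, R3} → strengths 0.13, 0.00
Aggregate via t-conorm [min(1, a+b)]: 0.13

0.13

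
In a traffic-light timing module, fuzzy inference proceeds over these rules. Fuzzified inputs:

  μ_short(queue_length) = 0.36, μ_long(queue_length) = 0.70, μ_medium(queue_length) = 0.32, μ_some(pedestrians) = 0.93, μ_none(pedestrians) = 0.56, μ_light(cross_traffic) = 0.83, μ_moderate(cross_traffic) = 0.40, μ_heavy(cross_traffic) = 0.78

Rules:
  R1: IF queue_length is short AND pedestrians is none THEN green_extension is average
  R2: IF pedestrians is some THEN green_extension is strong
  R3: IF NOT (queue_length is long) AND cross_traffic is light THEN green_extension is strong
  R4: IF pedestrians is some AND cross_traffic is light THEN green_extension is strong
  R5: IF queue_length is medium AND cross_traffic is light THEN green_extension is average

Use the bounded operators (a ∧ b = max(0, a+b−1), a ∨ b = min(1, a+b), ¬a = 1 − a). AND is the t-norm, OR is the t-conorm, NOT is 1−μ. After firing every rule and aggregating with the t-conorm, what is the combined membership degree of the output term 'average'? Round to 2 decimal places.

R1: short=0.36, none=0.56; AND[max(0, a+b−1)] → w = 0.00
R2: some=0.93 → w = 0.93
R3: ¬long=1−0.70=0.30, light=0.83; AND[max(0, a+b−1)] → w = 0.13
R4: some=0.93, light=0.83; AND[max(0, a+b−1)] → w = 0.76
R5: medium=0.32, light=0.83; AND[max(0, a+b−1)] → w = 0.15
Rules with consequent 'average': {R1, R5} → strengths 0.00, 0.15
Aggregate via t-conorm [min(1, a+b)]: 0.15

0.15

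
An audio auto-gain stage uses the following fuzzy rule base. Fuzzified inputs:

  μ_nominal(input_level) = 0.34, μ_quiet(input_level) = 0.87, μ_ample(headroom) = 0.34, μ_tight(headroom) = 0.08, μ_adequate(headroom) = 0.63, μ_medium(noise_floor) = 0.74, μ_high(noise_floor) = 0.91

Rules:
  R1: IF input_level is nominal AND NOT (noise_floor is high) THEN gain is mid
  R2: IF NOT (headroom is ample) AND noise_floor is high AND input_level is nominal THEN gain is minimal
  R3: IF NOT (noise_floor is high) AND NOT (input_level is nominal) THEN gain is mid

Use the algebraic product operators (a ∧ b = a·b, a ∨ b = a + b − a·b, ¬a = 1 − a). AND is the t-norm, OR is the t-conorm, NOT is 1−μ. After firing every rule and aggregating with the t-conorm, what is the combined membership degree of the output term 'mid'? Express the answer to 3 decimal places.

R1: nominal=0.34, ¬high=1−0.91=0.09; AND[a·b] → w = 0.0306
R2: ¬ample=1−0.34=0.66, high=0.91, nominal=0.34; AND[a·b] → w = 0.2042
R3: ¬high=1−0.91=0.09, ¬nominal=1−0.34=0.66; AND[a·b] → w = 0.0594
Rules with consequent 'mid': {R1, R3} → strengths 0.0306, 0.0594
Aggregate via t-conorm [a + b − a·b]: 0.0882

0.088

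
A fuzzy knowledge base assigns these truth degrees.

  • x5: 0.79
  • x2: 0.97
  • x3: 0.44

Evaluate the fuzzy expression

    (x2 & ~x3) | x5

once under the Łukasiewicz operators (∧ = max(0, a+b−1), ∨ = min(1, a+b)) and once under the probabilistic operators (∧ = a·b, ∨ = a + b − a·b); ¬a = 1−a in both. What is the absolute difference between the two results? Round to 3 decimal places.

Under Łukasiewicz:
  ~x3 = 1 − 0.44 = 0.56
  x2 & ~x3 = max(0, a+b−1) on (0.97, 0.56) = 0.53
  (x2 & ~x3) | x5 = min(1, a+b) on (0.53, 0.79) = 1.00
  → value = 1.0000
Under probabilistic:
  ~x3 = 1 − 0.4400 = 0.5600
  x2 & ~x3 = a·b on (0.9700, 0.5600) = 0.5432
  (x2 & ~x3) | x5 = a + b − a·b on (0.5432, 0.7900) = 0.9041
  → value = 0.9041
|1.0000 − 0.9041| = 0.096

0.096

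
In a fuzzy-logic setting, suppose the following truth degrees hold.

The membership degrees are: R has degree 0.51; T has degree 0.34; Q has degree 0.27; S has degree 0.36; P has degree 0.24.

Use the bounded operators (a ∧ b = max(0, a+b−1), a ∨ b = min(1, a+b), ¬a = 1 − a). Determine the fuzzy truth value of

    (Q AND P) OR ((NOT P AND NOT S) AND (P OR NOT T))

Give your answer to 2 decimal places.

0.30

Q AND P = max(0, a+b−1) on (0.27, 0.24) = 0.00
NOT P = 1 − 0.24 = 0.76
NOT S = 1 − 0.36 = 0.64
NOT P AND NOT S = max(0, a+b−1) on (0.76, 0.64) = 0.40
NOT T = 1 − 0.34 = 0.66
P OR NOT T = min(1, a+b) on (0.24, 0.66) = 0.90
(NOT P AND NOT S) AND (P OR NOT T) = max(0, a+b−1) on (0.40, 0.90) = 0.30
(Q AND P) OR ((NOT P AND NOT S) AND (P OR NOT T)) = min(1, a+b) on (0.00, 0.30) = 0.30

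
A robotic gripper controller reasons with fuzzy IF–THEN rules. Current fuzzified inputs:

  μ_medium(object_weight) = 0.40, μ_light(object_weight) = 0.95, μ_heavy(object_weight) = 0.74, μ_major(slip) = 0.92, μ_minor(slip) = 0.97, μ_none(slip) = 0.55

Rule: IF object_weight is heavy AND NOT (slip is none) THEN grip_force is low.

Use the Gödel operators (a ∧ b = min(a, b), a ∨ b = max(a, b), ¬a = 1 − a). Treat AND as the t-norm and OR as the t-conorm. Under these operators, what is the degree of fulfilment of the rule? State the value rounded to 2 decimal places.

0.45

firing strength: heavy=0.74, ¬none=1−0.55=0.45; AND[min(a, b)] → w = 0.45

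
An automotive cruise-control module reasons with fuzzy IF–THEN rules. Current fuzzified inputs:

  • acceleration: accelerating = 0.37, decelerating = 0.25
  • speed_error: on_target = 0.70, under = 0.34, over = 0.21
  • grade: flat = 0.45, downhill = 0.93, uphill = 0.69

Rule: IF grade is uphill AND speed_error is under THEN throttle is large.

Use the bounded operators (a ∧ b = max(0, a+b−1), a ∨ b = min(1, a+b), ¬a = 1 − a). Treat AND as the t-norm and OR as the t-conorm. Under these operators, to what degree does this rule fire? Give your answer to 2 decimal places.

firing strength: uphill=0.69, under=0.34; AND[max(0, a+b−1)] → w = 0.03

0.03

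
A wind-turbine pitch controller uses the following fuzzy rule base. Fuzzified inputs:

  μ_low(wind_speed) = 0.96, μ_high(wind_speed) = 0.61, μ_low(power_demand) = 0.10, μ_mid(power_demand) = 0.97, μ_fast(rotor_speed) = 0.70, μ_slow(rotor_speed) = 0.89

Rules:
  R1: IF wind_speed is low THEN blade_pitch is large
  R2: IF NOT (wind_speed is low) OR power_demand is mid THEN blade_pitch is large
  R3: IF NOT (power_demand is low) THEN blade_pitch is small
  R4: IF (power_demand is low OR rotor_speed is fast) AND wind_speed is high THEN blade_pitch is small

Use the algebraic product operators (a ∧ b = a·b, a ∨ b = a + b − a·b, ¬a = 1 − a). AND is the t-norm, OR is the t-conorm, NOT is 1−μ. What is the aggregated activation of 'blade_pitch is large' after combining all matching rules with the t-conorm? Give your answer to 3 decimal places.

R1: low=0.96 → w = 0.9600
R2: ¬low=1−0.96=0.04, mid=0.97; OR[a + b − a·b] → w = 0.9712
R3: ¬low=1−0.10=0.90 → w = 0.9000
R4: (low=0.10 OR fast=0.70) = 0.7300; AND[a·b] with high=0.61 → w = 0.4453
Rules with consequent 'large': {R1, R2} → strengths 0.9600, 0.9712
Aggregate via t-conorm [a + b − a·b]: 0.9988

0.999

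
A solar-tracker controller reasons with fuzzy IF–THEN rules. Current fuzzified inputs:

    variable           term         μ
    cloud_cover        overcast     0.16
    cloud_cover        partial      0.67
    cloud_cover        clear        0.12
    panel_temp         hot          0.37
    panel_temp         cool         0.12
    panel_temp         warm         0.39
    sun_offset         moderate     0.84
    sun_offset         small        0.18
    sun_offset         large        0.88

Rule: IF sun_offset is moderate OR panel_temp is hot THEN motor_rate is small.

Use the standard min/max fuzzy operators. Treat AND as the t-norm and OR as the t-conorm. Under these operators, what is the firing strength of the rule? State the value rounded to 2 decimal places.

0.84

firing strength: moderate=0.84, hot=0.37; OR[max(a, b)] → w = 0.84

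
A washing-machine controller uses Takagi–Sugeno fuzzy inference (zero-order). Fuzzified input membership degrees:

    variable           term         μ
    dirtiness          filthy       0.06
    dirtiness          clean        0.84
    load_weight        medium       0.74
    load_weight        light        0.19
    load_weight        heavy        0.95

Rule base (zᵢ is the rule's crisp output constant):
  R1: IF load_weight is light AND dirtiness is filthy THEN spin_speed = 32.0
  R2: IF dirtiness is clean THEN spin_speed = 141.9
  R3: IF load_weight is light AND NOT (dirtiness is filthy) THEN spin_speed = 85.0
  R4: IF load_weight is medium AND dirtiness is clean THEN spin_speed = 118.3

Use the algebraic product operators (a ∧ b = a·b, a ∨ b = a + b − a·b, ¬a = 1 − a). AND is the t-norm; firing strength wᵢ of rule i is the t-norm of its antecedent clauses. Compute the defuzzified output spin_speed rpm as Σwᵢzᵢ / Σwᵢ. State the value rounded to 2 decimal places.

126.11

R1 (z=32.0): light=0.19, filthy=0.06; AND[a·b] → w = 0.0114
R2 (z=141.9): clean=0.84 → w = 0.8400
R3 (z=85.0): light=0.19, ¬filthy=1−0.06=0.94; AND[a·b] → w = 0.1786
R4 (z=118.3): medium=0.74, clean=0.84; AND[a·b] → w = 0.6216
Weighted average = (0.0114·32.0 + 0.8400·141.9 + 0.1786·85.0 + 0.6216·118.3) / (0.0114 + 0.8400 + 0.1786 + 0.6216)
  = 208.2771 / 1.6516 = 126.11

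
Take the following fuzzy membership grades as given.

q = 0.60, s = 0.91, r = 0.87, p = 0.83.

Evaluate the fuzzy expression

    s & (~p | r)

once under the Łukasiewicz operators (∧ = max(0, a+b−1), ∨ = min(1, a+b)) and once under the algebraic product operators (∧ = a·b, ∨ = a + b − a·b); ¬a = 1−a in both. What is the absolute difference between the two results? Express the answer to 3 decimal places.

0.098

Under Łukasiewicz:
  ~p = 1 − 0.83 = 0.17
  ~p | r = min(1, a+b) on (0.17, 0.87) = 1.00
  s & (~p | r) = max(0, a+b−1) on (0.91, 1.00) = 0.91
  → value = 0.9100
Under algebraic product:
  ~p = 1 − 0.8300 = 0.1700
  ~p | r = a + b − a·b on (0.1700, 0.8700) = 0.8921
  s & (~p | r) = a·b on (0.9100, 0.8921) = 0.8118
  → value = 0.8118
|0.9100 − 0.8118| = 0.098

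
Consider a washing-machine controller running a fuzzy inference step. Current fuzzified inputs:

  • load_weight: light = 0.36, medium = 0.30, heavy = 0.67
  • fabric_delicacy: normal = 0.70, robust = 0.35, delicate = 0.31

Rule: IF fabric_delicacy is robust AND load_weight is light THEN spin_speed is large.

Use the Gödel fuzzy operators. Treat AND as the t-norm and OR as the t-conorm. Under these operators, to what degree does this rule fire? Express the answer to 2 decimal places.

firing strength: robust=0.35, light=0.36; AND[min(a, b)] → w = 0.35

0.35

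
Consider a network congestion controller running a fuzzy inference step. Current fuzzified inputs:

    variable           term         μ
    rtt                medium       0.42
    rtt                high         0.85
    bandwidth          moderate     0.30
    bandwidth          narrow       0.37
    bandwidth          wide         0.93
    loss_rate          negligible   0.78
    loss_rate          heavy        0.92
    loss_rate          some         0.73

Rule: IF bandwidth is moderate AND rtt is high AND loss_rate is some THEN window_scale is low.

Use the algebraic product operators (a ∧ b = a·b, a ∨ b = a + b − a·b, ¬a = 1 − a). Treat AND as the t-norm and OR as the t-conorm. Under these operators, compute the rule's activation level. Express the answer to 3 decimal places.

0.186

firing strength: moderate=0.30, high=0.85, some=0.73; AND[a·b] → w = 0.1862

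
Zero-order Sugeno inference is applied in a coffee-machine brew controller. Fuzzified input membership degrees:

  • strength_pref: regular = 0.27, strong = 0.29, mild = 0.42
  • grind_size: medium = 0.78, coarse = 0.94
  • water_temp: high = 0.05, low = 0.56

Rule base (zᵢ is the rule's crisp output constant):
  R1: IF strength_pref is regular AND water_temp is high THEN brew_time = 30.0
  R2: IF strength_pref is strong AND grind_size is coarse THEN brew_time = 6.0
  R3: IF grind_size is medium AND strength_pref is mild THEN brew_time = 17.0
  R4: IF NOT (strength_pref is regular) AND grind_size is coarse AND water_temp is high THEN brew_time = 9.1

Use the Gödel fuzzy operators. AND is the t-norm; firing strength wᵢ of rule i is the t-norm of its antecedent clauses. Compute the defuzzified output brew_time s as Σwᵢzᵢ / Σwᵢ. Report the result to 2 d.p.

13.38

R1 (z=30.0): regular=0.27, high=0.05; AND[min(a, b)] → w = 0.05
R2 (z=6.0): strong=0.29, coarse=0.94; AND[min(a, b)] → w = 0.29
R3 (z=17.0): medium=0.78, mild=0.42; AND[min(a, b)] → w = 0.42
R4 (z=9.1): ¬regular=1−0.27=0.73, coarse=0.94, high=0.05; AND[min(a, b)] → w = 0.05
Weighted average = (0.05·30.0 + 0.29·6.0 + 0.42·17.0 + 0.05·9.1) / (0.05 + 0.29 + 0.42 + 0.05)
  = 10.8350 / 0.8100 = 13.38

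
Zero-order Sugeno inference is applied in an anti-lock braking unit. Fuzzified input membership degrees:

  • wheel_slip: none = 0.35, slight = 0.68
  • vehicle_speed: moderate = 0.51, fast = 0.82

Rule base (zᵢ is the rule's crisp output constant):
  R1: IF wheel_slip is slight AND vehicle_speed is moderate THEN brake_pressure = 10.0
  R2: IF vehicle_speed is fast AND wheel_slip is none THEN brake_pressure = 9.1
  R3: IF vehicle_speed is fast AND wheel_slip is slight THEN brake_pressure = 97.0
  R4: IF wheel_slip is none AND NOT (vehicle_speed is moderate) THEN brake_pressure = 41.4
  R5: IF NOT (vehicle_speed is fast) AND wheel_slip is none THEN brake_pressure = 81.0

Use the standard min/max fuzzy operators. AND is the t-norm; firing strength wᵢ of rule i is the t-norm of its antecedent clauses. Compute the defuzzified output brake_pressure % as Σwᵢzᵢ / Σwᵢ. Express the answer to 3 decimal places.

49.911

R1 (z=10.0): slight=0.68, moderate=0.51; AND[min(a, b)] → w = 0.51
R2 (z=9.1): fast=0.82, none=0.35; AND[min(a, b)] → w = 0.35
R3 (z=97.0): fast=0.82, slight=0.68; AND[min(a, b)] → w = 0.68
R4 (z=41.4): none=0.35, ¬moderate=1−0.51=0.49; AND[min(a, b)] → w = 0.35
R5 (z=81.0): ¬fast=1−0.82=0.18, none=0.35; AND[min(a, b)] → w = 0.18
Weighted average = (0.51·10.0 + 0.35·9.1 + 0.68·97.0 + 0.35·41.4 + 0.18·81.0) / (0.51 + 0.35 + 0.68 + 0.35 + 0.18)
  = 103.3150 / 2.0700 = 49.911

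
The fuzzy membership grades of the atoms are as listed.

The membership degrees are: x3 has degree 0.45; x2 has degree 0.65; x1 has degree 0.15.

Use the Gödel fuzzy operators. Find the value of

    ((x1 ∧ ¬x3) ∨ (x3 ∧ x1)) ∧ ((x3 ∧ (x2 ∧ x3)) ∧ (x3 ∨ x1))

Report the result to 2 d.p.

0.15

¬x3 = 1 − 0.45 = 0.55
x1 ∧ ¬x3 = min(a, b) on (0.15, 0.55) = 0.15
x3 ∧ x1 = min(a, b) on (0.45, 0.15) = 0.15
(x1 ∧ ¬x3) ∨ (x3 ∧ x1) = max(a, b) on (0.15, 0.15) = 0.15
x2 ∧ x3 = min(a, b) on (0.65, 0.45) = 0.45
x3 ∧ (x2 ∧ x3) = min(a, b) on (0.45, 0.45) = 0.45
x3 ∨ x1 = max(a, b) on (0.45, 0.15) = 0.45
(x3 ∧ (x2 ∧ x3)) ∧ (x3 ∨ x1) = min(a, b) on (0.45, 0.45) = 0.45
((x1 ∧ ¬x3) ∨ (x3 ∧ x1)) ∧ ((x3 ∧ (x2 ∧ x3)) ∧ (x3 ∨ x1)) = min(a, b) on (0.15, 0.45) = 0.15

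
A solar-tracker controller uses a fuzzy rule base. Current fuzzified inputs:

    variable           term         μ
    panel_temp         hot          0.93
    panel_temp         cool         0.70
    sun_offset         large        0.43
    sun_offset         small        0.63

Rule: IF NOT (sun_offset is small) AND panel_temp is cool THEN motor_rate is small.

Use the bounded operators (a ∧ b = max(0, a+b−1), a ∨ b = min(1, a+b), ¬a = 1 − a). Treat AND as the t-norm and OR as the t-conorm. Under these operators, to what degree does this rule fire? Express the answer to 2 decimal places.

0.07

firing strength: ¬small=1−0.63=0.37, cool=0.70; AND[max(0, a+b−1)] → w = 0.07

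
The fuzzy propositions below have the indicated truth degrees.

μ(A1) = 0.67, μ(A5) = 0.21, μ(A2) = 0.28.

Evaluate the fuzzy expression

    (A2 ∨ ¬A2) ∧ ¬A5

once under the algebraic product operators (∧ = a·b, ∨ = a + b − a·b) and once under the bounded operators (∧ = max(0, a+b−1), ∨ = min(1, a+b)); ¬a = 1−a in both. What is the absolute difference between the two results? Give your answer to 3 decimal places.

0.159

Under algebraic product:
  ¬A2 = 1 − 0.2800 = 0.7200
  A2 ∨ ¬A2 = a + b − a·b on (0.2800, 0.7200) = 0.7984
  ¬A5 = 1 − 0.2100 = 0.7900
  (A2 ∨ ¬A2) ∧ ¬A5 = a·b on (0.7984, 0.7900) = 0.6307
  → value = 0.6307
Under bounded:
  ¬A2 = 1 − 0.28 = 0.72
  A2 ∨ ¬A2 = min(1, a+b) on (0.28, 0.72) = 1.00
  ¬A5 = 1 − 0.21 = 0.79
  (A2 ∨ ¬A2) ∧ ¬A5 = max(0, a+b−1) on (1.00, 0.79) = 0.79
  → value = 0.7900
|0.6307 − 0.7900| = 0.159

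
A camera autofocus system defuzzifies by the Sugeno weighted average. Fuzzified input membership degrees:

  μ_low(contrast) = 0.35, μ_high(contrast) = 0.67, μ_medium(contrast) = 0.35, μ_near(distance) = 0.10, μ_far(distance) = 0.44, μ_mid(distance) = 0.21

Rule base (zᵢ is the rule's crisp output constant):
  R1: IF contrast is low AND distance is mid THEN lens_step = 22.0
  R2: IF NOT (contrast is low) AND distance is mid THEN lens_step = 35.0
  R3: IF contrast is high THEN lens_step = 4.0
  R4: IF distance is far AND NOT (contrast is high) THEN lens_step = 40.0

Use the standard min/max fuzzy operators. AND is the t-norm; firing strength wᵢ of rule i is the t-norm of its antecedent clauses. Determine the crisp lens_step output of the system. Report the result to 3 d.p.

19.613

R1 (z=22.0): low=0.35, mid=0.21; AND[min(a, b)] → w = 0.21
R2 (z=35.0): ¬low=1−0.35=0.65, mid=0.21; AND[min(a, b)] → w = 0.21
R3 (z=4.0): high=0.67 → w = 0.67
R4 (z=40.0): far=0.44, ¬high=1−0.67=0.33; AND[min(a, b)] → w = 0.33
Weighted average = (0.21·22.0 + 0.21·35.0 + 0.67·4.0 + 0.33·40.0) / (0.21 + 0.21 + 0.67 + 0.33)
  = 27.8500 / 1.4200 = 19.613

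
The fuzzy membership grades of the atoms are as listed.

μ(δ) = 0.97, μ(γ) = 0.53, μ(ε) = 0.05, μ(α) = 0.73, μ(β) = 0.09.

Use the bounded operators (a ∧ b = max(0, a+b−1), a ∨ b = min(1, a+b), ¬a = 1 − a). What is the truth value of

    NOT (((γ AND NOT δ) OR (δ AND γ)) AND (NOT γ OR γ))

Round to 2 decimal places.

NOT δ = 1 − 0.97 = 0.03
γ AND NOT δ = max(0, a+b−1) on (0.53, 0.03) = 0.00
δ AND γ = max(0, a+b−1) on (0.97, 0.53) = 0.50
(γ AND NOT δ) OR (δ AND γ) = min(1, a+b) on (0.00, 0.50) = 0.50
NOT γ = 1 − 0.53 = 0.47
NOT γ OR γ = min(1, a+b) on (0.47, 0.53) = 1.00
((γ AND NOT δ) OR (δ AND γ)) AND (NOT γ OR γ) = max(0, a+b−1) on (0.50, 1.00) = 0.50
NOT (((γ AND NOT δ) OR (δ AND γ)) AND (NOT γ OR γ)) = 1 − 0.50 = 0.50

0.50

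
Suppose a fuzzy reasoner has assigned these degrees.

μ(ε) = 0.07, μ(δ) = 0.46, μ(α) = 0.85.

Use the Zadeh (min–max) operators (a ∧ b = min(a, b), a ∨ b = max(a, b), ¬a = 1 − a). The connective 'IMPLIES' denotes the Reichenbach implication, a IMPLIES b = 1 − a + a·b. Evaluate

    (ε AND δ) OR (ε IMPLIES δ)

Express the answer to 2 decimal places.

ε AND δ = min(a, b) on (0.07, 0.46) = 0.07
ε IMPLIES δ  [Reichenbach: 1 − a + a·b] with a=0.07, b=0.46 → 0.96
(ε AND δ) OR (ε IMPLIES δ) = max(a, b) on (0.07, 0.96) = 0.96

0.96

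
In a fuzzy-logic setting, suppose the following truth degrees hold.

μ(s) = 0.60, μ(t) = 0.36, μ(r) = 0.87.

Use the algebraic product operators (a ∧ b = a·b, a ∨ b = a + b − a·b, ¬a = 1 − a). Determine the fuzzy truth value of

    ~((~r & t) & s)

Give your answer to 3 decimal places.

~r = 1 − 0.8700 = 0.1300
~r & t = a·b on (0.1300, 0.3600) = 0.0468
(~r & t) & s = a·b on (0.0468, 0.6000) = 0.0281
~((~r & t) & s) = 1 − 0.0281 = 0.9719

0.972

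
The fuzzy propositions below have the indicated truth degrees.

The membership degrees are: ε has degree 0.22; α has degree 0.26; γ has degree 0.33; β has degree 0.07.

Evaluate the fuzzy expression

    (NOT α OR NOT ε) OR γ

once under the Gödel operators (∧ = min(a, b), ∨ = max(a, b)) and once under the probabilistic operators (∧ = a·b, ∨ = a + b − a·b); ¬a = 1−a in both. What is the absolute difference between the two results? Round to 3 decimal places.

Under Gödel:
  NOT α = 1 − 0.26 = 0.74
  NOT ε = 1 − 0.22 = 0.78
  NOT α OR NOT ε = max(a, b) on (0.74, 0.78) = 0.78
  (NOT α OR NOT ε) OR γ = max(a, b) on (0.78, 0.33) = 0.78
  → value = 0.7800
Under probabilistic:
  NOT α = 1 − 0.2600 = 0.7400
  NOT ε = 1 − 0.2200 = 0.7800
  NOT α OR NOT ε = a + b − a·b on (0.7400, 0.7800) = 0.9428
  (NOT α OR NOT ε) OR γ = a + b − a·b on (0.9428, 0.3300) = 0.9617
  → value = 0.9617
|0.7800 − 0.9617| = 0.182

0.182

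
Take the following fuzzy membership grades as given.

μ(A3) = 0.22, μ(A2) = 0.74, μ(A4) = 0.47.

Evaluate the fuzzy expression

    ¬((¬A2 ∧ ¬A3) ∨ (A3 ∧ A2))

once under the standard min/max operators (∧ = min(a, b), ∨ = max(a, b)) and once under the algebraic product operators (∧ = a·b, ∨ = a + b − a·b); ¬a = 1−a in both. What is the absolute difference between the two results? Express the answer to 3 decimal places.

0.073

Under standard min/max:
  ¬A2 = 1 − 0.74 = 0.26
  ¬A3 = 1 − 0.22 = 0.78
  ¬A2 ∧ ¬A3 = min(a, b) on (0.26, 0.78) = 0.26
  A3 ∧ A2 = min(a, b) on (0.22, 0.74) = 0.22
  (¬A2 ∧ ¬A3) ∨ (A3 ∧ A2) = max(a, b) on (0.26, 0.22) = 0.26
  ¬((¬A2 ∧ ¬A3) ∨ (A3 ∧ A2)) = 1 − 0.26 = 0.74
  → value = 0.7400
Under algebraic product:
  ¬A2 = 1 − 0.7400 = 0.2600
  ¬A3 = 1 − 0.2200 = 0.7800
  ¬A2 ∧ ¬A3 = a·b on (0.2600, 0.7800) = 0.2028
  A3 ∧ A2 = a·b on (0.2200, 0.7400) = 0.1628
  (¬A2 ∧ ¬A3) ∨ (A3 ∧ A2) = a + b − a·b on (0.2028, 0.1628) = 0.3326
  ¬((¬A2 ∧ ¬A3) ∨ (A3 ∧ A2)) = 1 − 0.3326 = 0.6674
  → value = 0.6674
|0.7400 − 0.6674| = 0.073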